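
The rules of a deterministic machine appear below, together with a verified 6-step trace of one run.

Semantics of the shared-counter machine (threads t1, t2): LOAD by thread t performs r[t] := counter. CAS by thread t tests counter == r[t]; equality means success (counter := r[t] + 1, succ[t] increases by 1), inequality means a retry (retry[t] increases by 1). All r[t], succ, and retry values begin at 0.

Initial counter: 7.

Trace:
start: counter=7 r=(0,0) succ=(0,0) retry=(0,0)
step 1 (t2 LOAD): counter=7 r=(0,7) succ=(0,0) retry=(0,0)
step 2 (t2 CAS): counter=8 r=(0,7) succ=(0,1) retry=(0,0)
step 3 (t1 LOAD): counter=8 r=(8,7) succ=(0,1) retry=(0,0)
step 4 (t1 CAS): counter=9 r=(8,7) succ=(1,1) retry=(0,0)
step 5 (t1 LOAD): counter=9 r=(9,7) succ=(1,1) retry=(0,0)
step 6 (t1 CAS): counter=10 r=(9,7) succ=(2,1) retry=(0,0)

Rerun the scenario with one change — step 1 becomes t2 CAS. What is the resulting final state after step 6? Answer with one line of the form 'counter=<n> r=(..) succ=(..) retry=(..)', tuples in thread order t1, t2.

counter=9 r=(8,0) succ=(2,0) retry=(0,2)

(re-executing from step 1 with the substitution; state before step 1: counter=7 r=(0,0) succ=(0,0) retry=(0,0))
step 1 (t2 CAS): counter=7 r=(0,0) succ=(0,0) retry=(0,1)
step 2 (t2 CAS): counter=7 r=(0,0) succ=(0,0) retry=(0,2)
step 3 (t1 LOAD): counter=7 r=(7,0) succ=(0,0) retry=(0,2)
step 4 (t1 CAS): counter=8 r=(7,0) succ=(1,0) retry=(0,2)
step 5 (t1 LOAD): counter=8 r=(8,0) succ=(1,0) retry=(0,2)
step 6 (t1 CAS): counter=9 r=(8,0) succ=(2,0) retry=(0,2)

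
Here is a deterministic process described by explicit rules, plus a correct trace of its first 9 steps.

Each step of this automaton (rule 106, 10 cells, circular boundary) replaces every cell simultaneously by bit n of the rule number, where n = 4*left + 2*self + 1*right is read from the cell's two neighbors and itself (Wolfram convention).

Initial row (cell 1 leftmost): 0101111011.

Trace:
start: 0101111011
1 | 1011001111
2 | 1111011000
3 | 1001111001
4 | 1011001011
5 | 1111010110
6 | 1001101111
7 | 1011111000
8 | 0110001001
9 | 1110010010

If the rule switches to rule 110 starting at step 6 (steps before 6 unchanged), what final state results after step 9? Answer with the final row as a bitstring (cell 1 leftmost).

(re-executing steps 6..9 under rule 110; state before step 6: 1111010110)
6 | 1001111111
7 | 1011000000
8 | 1111000001
9 | 0001000011

0001000011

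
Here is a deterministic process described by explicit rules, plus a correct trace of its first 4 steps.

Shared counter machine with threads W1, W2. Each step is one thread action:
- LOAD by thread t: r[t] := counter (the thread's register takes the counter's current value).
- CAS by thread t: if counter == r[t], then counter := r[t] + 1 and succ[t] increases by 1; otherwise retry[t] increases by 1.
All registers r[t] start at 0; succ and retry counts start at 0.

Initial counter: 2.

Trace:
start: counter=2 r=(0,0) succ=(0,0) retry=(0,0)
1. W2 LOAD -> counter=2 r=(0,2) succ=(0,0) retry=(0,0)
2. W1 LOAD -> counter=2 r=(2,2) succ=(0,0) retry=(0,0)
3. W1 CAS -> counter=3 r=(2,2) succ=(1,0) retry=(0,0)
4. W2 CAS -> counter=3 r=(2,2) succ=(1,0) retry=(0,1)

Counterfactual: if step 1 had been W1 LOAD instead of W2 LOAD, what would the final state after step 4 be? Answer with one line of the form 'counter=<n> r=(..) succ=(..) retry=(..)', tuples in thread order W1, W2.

counter=3 r=(2,0) succ=(1,0) retry=(0,1)

(re-executing from step 1 with the substitution; state before step 1: counter=2 r=(0,0) succ=(0,0) retry=(0,0))
1. W1 LOAD -> counter=2 r=(2,0) succ=(0,0) retry=(0,0)
2. W1 LOAD -> counter=2 r=(2,0) succ=(0,0) retry=(0,0)
3. W1 CAS -> counter=3 r=(2,0) succ=(1,0) retry=(0,0)
4. W2 CAS -> counter=3 r=(2,0) succ=(1,0) retry=(0,1)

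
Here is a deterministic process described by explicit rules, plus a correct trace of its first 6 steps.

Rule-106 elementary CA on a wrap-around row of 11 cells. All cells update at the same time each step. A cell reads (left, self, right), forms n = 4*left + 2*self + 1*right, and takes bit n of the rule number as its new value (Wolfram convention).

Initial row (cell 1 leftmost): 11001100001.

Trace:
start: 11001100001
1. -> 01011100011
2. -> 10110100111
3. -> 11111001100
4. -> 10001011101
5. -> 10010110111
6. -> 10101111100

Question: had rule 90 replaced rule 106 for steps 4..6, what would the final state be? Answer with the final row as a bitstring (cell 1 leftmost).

11011100001

(re-executing steps 4..6 under rule 90; state before step 4: 11111001100)
4. -> 10001111111
5. -> 11011000000
6. -> 11011100001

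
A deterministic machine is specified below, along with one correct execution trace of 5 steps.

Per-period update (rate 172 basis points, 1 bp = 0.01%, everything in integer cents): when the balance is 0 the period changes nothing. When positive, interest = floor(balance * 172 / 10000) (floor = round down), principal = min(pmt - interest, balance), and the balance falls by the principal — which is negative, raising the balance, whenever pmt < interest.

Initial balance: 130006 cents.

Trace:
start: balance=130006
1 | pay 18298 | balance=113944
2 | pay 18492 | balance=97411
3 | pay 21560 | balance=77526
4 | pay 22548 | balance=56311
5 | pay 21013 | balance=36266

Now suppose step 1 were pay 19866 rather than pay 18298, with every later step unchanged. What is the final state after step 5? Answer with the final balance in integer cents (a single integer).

(re-executing from step 1 with the substitution; state before step 1: balance=130006)
1 | pay 19866 | balance=112376
2 | pay 18492 | balance=95816
3 | pay 21560 | balance=75904
4 | pay 22548 | balance=54661
5 | pay 21013 | balance=34588

34588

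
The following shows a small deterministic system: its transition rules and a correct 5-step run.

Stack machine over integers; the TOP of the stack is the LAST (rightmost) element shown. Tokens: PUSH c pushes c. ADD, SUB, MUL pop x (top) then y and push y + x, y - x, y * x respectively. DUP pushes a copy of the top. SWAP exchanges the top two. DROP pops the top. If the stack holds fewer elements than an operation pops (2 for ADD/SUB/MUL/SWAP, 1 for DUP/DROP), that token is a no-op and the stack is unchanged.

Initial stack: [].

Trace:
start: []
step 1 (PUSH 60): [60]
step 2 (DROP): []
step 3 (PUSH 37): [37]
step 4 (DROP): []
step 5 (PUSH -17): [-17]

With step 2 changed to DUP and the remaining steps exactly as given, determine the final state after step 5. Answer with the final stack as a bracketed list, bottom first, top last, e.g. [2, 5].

(re-executing from step 2 with the substitution; state before step 2: [60])
step 2 (DUP): [60, 60]
step 3 (PUSH 37): [60, 60, 37]
step 4 (DROP): [60, 60]
step 5 (PUSH -17): [60, 60, -17]

[60, 60, -17]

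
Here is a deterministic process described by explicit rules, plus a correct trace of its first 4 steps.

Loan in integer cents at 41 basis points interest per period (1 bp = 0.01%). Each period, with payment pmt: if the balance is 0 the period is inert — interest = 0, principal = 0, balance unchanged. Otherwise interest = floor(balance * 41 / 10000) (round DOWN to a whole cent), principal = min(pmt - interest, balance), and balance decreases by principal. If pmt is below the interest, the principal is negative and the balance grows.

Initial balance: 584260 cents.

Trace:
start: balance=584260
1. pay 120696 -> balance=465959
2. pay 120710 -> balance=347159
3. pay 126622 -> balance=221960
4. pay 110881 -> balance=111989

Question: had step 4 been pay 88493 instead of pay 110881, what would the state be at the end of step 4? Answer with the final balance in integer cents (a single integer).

134377

(re-executing from step 4 with the substitution; state before step 4: balance=221960)
4. pay 88493 -> balance=134377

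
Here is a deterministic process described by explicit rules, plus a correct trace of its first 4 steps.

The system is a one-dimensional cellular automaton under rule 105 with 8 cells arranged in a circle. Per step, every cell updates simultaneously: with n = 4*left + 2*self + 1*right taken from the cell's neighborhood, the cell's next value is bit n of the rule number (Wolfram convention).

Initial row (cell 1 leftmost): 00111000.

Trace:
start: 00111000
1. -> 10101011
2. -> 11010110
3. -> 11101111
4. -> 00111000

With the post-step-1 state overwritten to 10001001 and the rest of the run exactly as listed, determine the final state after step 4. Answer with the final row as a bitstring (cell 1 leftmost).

state after step 1 := 10001001
2. -> 10100001
3. -> 11001101
4. -> 01001111

01001111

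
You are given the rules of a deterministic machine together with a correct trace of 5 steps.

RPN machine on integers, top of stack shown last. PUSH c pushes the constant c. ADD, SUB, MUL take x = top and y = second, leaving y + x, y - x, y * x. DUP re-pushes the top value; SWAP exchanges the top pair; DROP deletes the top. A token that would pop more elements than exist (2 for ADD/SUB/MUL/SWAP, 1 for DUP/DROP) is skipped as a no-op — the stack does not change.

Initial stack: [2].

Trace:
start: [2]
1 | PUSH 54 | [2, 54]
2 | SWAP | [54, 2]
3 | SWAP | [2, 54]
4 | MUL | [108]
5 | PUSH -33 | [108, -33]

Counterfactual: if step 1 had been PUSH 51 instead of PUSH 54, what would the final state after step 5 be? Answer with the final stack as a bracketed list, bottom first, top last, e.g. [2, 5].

[102, -33]

(re-executing from step 1 with the substitution; state before step 1: [2])
1 | PUSH 51 | [2, 51]
2 | SWAP | [51, 2]
3 | SWAP | [2, 51]
4 | MUL | [102]
5 | PUSH -33 | [102, -33]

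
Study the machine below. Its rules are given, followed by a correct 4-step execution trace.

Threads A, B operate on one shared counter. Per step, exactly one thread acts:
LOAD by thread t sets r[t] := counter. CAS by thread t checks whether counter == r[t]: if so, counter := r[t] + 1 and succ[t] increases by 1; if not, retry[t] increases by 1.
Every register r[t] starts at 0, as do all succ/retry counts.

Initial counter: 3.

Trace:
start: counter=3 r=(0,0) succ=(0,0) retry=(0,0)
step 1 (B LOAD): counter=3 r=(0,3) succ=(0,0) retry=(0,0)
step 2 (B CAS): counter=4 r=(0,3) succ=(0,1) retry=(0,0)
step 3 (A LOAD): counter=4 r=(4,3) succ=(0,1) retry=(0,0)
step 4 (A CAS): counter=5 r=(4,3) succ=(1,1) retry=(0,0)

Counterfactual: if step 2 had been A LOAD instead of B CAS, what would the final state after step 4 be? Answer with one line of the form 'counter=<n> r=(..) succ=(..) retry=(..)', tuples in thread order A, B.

(re-executing from step 2 with the substitution; state before step 2: counter=3 r=(0,3) succ=(0,0) retry=(0,0))
step 2 (A LOAD): counter=3 r=(3,3) succ=(0,0) retry=(0,0)
step 3 (A LOAD): counter=3 r=(3,3) succ=(0,0) retry=(0,0)
step 4 (A CAS): counter=4 r=(3,3) succ=(1,0) retry=(0,0)

counter=4 r=(3,3) succ=(1,0) retry=(0,0)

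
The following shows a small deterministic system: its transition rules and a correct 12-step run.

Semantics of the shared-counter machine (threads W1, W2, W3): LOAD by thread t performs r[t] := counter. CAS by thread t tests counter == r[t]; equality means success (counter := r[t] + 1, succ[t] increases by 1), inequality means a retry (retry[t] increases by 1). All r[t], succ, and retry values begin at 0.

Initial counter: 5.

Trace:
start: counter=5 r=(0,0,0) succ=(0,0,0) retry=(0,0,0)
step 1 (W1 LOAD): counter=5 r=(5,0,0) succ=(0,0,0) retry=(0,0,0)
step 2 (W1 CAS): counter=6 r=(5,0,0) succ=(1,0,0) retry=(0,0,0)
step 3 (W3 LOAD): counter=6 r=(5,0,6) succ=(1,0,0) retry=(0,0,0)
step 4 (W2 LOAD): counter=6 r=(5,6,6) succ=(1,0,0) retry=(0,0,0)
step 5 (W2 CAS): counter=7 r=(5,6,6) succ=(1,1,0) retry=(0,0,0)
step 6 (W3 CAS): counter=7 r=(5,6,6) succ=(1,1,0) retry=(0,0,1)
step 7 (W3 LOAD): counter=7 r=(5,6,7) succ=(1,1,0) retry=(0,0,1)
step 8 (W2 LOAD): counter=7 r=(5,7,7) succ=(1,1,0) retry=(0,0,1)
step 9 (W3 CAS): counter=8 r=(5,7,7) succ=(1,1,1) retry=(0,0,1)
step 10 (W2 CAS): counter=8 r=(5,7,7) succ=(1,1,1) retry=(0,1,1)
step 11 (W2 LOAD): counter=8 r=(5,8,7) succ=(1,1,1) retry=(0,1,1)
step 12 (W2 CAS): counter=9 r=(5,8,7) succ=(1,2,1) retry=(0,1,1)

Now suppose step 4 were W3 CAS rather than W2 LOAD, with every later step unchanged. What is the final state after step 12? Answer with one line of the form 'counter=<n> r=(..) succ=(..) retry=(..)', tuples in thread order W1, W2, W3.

counter=9 r=(5,8,7) succ=(1,1,2) retry=(0,2,1)

(re-executing from step 4 with the substitution; state before step 4: counter=6 r=(5,0,6) succ=(1,0,0) retry=(0,0,0))
step 4 (W3 CAS): counter=7 r=(5,0,6) succ=(1,0,1) retry=(0,0,0)
step 5 (W2 CAS): counter=7 r=(5,0,6) succ=(1,0,1) retry=(0,1,0)
step 6 (W3 CAS): counter=7 r=(5,0,6) succ=(1,0,1) retry=(0,1,1)
step 7 (W3 LOAD): counter=7 r=(5,0,7) succ=(1,0,1) retry=(0,1,1)
step 8 (W2 LOAD): counter=7 r=(5,7,7) succ=(1,0,1) retry=(0,1,1)
step 9 (W3 CAS): counter=8 r=(5,7,7) succ=(1,0,2) retry=(0,1,1)
step 10 (W2 CAS): counter=8 r=(5,7,7) succ=(1,0,2) retry=(0,2,1)
step 11 (W2 LOAD): counter=8 r=(5,8,7) succ=(1,0,2) retry=(0,2,1)
step 12 (W2 CAS): counter=9 r=(5,8,7) succ=(1,1,2) retry=(0,2,1)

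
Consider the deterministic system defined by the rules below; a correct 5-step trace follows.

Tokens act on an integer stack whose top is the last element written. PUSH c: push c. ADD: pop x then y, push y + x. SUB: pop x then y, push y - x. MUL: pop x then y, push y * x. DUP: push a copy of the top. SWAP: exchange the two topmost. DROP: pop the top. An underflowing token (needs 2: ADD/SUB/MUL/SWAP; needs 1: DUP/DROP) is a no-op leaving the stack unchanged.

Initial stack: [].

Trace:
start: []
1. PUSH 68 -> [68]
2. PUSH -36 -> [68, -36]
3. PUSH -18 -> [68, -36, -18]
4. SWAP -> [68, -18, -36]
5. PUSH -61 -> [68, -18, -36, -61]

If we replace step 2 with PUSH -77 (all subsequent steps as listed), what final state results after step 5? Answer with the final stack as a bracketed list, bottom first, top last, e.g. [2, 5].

[68, -18, -77, -61]

(re-executing from step 2 with the substitution; state before step 2: [68])
2. PUSH -77 -> [68, -77]
3. PUSH -18 -> [68, -77, -18]
4. SWAP -> [68, -18, -77]
5. PUSH -61 -> [68, -18, -77, -61]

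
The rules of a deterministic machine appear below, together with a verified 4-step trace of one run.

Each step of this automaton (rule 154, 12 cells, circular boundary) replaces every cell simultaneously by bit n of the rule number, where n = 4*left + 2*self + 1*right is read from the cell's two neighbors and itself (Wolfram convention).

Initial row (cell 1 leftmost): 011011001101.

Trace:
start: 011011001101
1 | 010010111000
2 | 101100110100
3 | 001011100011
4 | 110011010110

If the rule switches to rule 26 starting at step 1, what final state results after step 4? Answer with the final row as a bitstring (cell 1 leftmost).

(re-executing steps 1..4 under rule 26; state before step 1: 011011001101)
1 | 010010111000
2 | 101100100100
3 | 001011011011
4 | 110010010010

110010010010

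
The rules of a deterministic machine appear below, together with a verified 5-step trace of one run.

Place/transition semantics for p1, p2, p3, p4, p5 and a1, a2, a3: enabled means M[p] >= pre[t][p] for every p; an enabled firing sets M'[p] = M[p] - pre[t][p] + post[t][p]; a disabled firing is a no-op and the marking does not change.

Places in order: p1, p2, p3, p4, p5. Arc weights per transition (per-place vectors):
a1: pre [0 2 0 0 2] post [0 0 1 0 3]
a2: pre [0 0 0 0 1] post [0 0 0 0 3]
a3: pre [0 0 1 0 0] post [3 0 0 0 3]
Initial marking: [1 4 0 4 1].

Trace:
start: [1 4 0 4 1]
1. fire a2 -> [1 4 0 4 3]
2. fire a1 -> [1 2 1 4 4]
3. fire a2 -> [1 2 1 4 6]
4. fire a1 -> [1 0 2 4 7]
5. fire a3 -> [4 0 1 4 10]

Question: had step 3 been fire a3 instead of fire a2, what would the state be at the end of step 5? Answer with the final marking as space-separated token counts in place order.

7 0 0 4 11

(re-executing from step 3 with the substitution; state before step 3: [1 2 1 4 4])
3. fire a3 -> [4 2 0 4 7]
4. fire a1 -> [4 0 1 4 8]
5. fire a3 -> [7 0 0 4 11]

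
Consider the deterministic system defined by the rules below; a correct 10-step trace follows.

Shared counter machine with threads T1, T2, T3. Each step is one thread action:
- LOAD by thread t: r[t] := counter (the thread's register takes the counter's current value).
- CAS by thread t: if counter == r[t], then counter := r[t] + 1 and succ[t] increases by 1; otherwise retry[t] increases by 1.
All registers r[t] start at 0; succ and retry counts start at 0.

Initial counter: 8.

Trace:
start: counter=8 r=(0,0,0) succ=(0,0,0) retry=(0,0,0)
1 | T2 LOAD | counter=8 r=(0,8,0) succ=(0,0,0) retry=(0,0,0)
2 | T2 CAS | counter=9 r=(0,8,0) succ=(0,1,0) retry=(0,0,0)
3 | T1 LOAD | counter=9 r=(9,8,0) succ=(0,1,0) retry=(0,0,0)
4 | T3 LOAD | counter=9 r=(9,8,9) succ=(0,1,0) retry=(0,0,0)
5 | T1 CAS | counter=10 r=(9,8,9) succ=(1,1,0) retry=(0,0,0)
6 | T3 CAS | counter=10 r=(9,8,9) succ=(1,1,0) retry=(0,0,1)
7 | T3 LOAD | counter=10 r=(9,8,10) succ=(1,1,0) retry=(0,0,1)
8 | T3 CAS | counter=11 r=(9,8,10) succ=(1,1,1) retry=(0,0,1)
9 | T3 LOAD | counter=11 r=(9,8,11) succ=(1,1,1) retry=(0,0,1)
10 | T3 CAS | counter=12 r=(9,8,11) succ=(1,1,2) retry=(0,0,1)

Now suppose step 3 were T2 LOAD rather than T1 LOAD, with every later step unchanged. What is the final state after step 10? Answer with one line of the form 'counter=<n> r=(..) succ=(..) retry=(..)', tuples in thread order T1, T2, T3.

(re-executing from step 3 with the substitution; state before step 3: counter=9 r=(0,8,0) succ=(0,1,0) retry=(0,0,0))
3 | T2 LOAD | counter=9 r=(0,9,0) succ=(0,1,0) retry=(0,0,0)
4 | T3 LOAD | counter=9 r=(0,9,9) succ=(0,1,0) retry=(0,0,0)
5 | T1 CAS | counter=9 r=(0,9,9) succ=(0,1,0) retry=(1,0,0)
6 | T3 CAS | counter=10 r=(0,9,9) succ=(0,1,1) retry=(1,0,0)
7 | T3 LOAD | counter=10 r=(0,9,10) succ=(0,1,1) retry=(1,0,0)
8 | T3 CAS | counter=11 r=(0,9,10) succ=(0,1,2) retry=(1,0,0)
9 | T3 LOAD | counter=11 r=(0,9,11) succ=(0,1,2) retry=(1,0,0)
10 | T3 CAS | counter=12 r=(0,9,11) succ=(0,1,3) retry=(1,0,0)

counter=12 r=(0,9,11) succ=(0,1,3) retry=(1,0,0)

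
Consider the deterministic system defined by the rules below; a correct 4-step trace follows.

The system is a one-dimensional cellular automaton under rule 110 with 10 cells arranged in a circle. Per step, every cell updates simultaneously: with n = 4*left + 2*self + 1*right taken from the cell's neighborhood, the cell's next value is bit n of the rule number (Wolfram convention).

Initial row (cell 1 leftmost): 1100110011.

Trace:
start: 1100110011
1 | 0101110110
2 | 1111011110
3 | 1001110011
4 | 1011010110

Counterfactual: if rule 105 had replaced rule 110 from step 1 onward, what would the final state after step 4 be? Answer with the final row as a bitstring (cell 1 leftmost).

0011111100

(re-executing steps 1..4 under rule 105; state before step 1: 1100110011)
1 | 0100110010
2 | 0000110000
3 | 1110110111
4 | 0011111100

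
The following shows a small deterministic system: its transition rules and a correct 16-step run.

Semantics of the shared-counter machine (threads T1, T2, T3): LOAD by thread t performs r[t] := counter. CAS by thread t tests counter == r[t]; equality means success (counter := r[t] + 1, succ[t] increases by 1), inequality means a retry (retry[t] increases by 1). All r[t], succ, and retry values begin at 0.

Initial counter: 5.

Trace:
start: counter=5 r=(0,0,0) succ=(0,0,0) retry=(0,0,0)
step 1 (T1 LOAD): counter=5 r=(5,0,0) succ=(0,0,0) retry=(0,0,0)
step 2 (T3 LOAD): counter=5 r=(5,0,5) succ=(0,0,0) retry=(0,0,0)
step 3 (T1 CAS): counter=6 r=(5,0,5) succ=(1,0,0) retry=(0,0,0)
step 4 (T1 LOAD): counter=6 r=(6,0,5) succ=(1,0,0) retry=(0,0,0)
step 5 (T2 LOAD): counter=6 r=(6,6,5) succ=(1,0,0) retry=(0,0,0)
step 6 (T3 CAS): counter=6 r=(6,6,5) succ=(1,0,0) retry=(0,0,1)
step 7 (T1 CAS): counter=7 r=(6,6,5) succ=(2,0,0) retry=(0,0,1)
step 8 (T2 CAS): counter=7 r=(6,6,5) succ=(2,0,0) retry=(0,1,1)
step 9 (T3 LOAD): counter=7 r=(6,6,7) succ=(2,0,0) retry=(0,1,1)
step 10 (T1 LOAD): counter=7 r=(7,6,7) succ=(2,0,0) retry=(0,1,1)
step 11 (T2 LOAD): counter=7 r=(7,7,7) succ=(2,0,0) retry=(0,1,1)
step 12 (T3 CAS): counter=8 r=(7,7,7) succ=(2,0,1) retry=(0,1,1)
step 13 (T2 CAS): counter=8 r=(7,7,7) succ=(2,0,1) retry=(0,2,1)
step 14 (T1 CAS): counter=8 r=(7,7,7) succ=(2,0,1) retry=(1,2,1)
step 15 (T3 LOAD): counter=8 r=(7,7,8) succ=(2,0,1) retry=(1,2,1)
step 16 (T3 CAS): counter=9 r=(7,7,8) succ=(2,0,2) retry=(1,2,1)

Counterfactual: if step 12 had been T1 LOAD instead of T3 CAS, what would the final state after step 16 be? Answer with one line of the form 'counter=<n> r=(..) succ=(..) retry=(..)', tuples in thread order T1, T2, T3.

counter=9 r=(7,7,8) succ=(2,1,1) retry=(1,1,1)

(re-executing from step 12 with the substitution; state before step 12: counter=7 r=(7,7,7) succ=(2,0,0) retry=(0,1,1))
step 12 (T1 LOAD): counter=7 r=(7,7,7) succ=(2,0,0) retry=(0,1,1)
step 13 (T2 CAS): counter=8 r=(7,7,7) succ=(2,1,0) retry=(0,1,1)
step 14 (T1 CAS): counter=8 r=(7,7,7) succ=(2,1,0) retry=(1,1,1)
step 15 (T3 LOAD): counter=8 r=(7,7,8) succ=(2,1,0) retry=(1,1,1)
step 16 (T3 CAS): counter=9 r=(7,7,8) succ=(2,1,1) retry=(1,1,1)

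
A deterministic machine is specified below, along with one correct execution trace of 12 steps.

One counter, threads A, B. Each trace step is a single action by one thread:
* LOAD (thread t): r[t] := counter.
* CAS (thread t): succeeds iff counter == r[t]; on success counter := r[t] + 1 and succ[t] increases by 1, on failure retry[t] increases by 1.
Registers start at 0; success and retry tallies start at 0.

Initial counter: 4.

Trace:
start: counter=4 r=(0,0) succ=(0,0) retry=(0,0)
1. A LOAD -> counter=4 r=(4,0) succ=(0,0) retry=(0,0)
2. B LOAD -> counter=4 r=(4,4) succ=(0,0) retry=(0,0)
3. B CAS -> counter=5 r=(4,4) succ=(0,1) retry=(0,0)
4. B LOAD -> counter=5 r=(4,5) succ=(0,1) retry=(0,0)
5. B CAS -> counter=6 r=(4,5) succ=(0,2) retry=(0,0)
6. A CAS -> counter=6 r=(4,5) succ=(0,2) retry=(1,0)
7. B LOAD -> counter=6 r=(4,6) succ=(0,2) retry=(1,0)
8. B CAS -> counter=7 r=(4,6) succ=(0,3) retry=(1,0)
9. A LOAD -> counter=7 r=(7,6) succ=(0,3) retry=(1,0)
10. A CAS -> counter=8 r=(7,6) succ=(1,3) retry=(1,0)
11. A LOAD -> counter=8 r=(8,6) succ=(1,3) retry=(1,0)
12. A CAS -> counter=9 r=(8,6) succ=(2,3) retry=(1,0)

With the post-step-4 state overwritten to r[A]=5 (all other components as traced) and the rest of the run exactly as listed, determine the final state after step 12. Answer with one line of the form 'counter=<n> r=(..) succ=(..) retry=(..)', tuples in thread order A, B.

counter=9 r=(8,6) succ=(2,3) retry=(1,0)

state after step 4 := counter=5 r=(5,5) succ=(0,1) retry=(0,0)
5. B CAS -> counter=6 r=(5,5) succ=(0,2) retry=(0,0)
6. A CAS -> counter=6 r=(5,5) succ=(0,2) retry=(1,0)
7. B LOAD -> counter=6 r=(5,6) succ=(0,2) retry=(1,0)
8. B CAS -> counter=7 r=(5,6) succ=(0,3) retry=(1,0)
9. A LOAD -> counter=7 r=(7,6) succ=(0,3) retry=(1,0)
10. A CAS -> counter=8 r=(7,6) succ=(1,3) retry=(1,0)
11. A LOAD -> counter=8 r=(8,6) succ=(1,3) retry=(1,0)
12. A CAS -> counter=9 r=(8,6) succ=(2,3) retry=(1,0)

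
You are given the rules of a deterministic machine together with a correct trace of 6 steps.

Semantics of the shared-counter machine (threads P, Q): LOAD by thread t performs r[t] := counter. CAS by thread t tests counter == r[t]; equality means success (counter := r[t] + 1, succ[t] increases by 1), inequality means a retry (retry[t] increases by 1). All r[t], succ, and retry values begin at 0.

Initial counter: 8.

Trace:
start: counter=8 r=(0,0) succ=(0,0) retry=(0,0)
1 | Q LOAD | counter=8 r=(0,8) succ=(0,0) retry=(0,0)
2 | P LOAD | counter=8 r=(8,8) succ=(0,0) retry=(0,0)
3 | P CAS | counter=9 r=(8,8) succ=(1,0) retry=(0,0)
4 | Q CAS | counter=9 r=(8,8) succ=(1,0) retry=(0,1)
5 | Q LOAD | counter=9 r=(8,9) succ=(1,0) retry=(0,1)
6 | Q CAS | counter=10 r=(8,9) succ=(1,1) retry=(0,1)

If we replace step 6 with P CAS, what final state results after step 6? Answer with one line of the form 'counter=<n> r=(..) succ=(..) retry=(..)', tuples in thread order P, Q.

(re-executing from step 6 with the substitution; state before step 6: counter=9 r=(8,9) succ=(1,0) retry=(0,1))
6 | P CAS | counter=9 r=(8,9) succ=(1,0) retry=(1,1)

counter=9 r=(8,9) succ=(1,0) retry=(1,1)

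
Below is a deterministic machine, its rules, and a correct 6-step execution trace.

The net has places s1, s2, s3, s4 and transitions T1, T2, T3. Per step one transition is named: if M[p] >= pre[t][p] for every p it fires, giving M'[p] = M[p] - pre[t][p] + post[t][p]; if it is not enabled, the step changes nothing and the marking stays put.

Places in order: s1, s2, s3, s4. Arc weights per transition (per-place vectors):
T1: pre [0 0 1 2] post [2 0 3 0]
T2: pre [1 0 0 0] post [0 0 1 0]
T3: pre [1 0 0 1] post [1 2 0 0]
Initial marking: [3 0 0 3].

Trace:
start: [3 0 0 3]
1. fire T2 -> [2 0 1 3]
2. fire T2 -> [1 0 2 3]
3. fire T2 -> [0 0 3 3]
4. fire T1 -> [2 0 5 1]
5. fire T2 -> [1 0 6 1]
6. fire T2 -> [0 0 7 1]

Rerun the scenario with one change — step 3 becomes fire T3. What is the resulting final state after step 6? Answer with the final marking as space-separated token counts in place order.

(re-executing from step 3 with the substitution; state before step 3: [1 0 2 3])
3. fire T3 -> [1 2 2 2]
4. fire T1 -> [3 2 4 0]
5. fire T2 -> [2 2 5 0]
6. fire T2 -> [1 2 6 0]

1 2 6 0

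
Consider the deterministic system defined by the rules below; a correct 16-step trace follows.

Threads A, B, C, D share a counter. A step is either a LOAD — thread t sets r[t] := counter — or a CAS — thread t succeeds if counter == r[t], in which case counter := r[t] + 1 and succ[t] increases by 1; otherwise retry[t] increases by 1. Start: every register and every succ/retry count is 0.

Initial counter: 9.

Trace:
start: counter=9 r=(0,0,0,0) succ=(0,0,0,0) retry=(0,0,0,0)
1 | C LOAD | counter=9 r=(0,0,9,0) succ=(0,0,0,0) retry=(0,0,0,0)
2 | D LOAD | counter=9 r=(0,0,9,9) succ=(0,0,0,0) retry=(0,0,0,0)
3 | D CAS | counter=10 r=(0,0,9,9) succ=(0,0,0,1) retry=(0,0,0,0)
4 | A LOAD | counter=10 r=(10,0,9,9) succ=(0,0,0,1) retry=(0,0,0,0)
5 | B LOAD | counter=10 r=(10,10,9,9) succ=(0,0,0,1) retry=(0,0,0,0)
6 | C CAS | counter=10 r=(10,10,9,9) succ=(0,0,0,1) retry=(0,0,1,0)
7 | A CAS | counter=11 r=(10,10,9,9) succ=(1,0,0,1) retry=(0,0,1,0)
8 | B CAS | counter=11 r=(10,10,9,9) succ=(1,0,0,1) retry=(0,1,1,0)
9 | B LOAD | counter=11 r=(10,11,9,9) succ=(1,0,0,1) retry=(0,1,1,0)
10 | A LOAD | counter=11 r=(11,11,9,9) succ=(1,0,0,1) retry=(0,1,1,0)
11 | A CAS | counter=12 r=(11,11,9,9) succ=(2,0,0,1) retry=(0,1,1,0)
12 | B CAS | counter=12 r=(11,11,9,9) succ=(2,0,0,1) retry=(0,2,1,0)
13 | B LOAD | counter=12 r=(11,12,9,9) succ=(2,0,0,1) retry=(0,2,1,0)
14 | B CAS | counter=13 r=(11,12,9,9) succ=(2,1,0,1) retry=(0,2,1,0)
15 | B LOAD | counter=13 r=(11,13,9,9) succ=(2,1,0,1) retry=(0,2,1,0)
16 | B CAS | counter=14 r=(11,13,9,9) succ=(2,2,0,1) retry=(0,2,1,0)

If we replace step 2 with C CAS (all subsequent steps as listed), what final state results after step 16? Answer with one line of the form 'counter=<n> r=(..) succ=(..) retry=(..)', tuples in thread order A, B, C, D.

(re-executing from step 2 with the substitution; state before step 2: counter=9 r=(0,0,9,0) succ=(0,0,0,0) retry=(0,0,0,0))
2 | C CAS | counter=10 r=(0,0,9,0) succ=(0,0,1,0) retry=(0,0,0,0)
3 | D CAS | counter=10 r=(0,0,9,0) succ=(0,0,1,0) retry=(0,0,0,1)
4 | A LOAD | counter=10 r=(10,0,9,0) succ=(0,0,1,0) retry=(0,0,0,1)
5 | B LOAD | counter=10 r=(10,10,9,0) succ=(0,0,1,0) retry=(0,0,0,1)
6 | C CAS | counter=10 r=(10,10,9,0) succ=(0,0,1,0) retry=(0,0,1,1)
7 | A CAS | counter=11 r=(10,10,9,0) succ=(1,0,1,0) retry=(0,0,1,1)
8 | B CAS | counter=11 r=(10,10,9,0) succ=(1,0,1,0) retry=(0,1,1,1)
9 | B LOAD | counter=11 r=(10,11,9,0) succ=(1,0,1,0) retry=(0,1,1,1)
10 | A LOAD | counter=11 r=(11,11,9,0) succ=(1,0,1,0) retry=(0,1,1,1)
11 | A CAS | counter=12 r=(11,11,9,0) succ=(2,0,1,0) retry=(0,1,1,1)
12 | B CAS | counter=12 r=(11,11,9,0) succ=(2,0,1,0) retry=(0,2,1,1)
13 | B LOAD | counter=12 r=(11,12,9,0) succ=(2,0,1,0) retry=(0,2,1,1)
14 | B CAS | counter=13 r=(11,12,9,0) succ=(2,1,1,0) retry=(0,2,1,1)
15 | B LOAD | counter=13 r=(11,13,9,0) succ=(2,1,1,0) retry=(0,2,1,1)
16 | B CAS | counter=14 r=(11,13,9,0) succ=(2,2,1,0) retry=(0,2,1,1)

counter=14 r=(11,13,9,0) succ=(2,2,1,0) retry=(0,2,1,1)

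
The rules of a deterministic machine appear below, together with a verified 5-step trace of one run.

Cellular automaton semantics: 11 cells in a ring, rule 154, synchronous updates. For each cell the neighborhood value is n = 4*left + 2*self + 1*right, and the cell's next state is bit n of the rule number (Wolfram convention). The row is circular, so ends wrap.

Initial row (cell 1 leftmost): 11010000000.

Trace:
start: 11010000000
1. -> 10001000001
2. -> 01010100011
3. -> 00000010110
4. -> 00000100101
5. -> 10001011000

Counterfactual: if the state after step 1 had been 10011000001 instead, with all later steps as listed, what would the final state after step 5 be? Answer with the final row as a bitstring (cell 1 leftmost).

state after step 1 := 10011000001
2. -> 01110100011
3. -> 01100010110
4. -> 11010100101
5. -> 10000011001

10000011001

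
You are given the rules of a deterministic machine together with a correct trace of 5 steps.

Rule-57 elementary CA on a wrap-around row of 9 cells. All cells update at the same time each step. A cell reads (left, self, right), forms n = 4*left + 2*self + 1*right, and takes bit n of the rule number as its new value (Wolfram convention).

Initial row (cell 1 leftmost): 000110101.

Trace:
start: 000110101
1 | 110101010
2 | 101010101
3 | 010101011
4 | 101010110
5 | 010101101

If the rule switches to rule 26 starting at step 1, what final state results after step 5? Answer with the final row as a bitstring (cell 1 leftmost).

(re-executing steps 1..5 under rule 26; state before step 1: 000110101)
1 | 101100000
2 | 001010001
3 | 110001010
4 | 101010000
5 | 000001001

000001001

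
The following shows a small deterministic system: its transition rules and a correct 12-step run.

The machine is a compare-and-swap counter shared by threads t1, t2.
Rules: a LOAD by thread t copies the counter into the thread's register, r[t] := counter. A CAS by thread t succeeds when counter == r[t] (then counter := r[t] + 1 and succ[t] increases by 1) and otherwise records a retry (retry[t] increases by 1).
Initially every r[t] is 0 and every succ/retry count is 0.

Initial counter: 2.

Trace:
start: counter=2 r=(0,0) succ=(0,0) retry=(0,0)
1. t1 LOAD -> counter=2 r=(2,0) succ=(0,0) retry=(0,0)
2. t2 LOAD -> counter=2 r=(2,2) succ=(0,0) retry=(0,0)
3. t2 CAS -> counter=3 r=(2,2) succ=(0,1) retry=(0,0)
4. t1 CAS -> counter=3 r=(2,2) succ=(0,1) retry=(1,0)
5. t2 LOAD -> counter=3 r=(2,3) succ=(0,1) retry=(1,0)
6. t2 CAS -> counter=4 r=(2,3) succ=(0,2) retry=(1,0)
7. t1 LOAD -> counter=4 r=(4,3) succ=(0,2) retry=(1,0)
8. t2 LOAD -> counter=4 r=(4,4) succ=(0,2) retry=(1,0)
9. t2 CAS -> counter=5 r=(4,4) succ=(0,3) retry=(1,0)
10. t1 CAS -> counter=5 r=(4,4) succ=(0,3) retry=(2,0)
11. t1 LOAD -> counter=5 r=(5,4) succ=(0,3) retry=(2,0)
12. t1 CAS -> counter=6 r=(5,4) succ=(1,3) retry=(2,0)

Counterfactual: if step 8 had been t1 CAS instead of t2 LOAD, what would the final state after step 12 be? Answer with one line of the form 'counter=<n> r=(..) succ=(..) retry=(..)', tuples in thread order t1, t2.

counter=6 r=(5,3) succ=(2,2) retry=(2,1)

(re-executing from step 8 with the substitution; state before step 8: counter=4 r=(4,3) succ=(0,2) retry=(1,0))
8. t1 CAS -> counter=5 r=(4,3) succ=(1,2) retry=(1,0)
9. t2 CAS -> counter=5 r=(4,3) succ=(1,2) retry=(1,1)
10. t1 CAS -> counter=5 r=(4,3) succ=(1,2) retry=(2,1)
11. t1 LOAD -> counter=5 r=(5,3) succ=(1,2) retry=(2,1)
12. t1 CAS -> counter=6 r=(5,3) succ=(2,2) retry=(2,1)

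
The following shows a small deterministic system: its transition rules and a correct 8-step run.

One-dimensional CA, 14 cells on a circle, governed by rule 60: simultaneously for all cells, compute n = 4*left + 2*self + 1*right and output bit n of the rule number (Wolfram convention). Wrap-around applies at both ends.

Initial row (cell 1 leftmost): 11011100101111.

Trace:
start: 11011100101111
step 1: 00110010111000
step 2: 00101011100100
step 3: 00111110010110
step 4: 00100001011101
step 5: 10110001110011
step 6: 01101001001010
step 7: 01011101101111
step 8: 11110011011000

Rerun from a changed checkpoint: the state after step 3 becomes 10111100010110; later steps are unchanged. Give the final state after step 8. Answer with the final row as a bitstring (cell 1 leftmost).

state after step 3 := 10111100010110
step 4: 11100010011101
step 5: 00010011010011
step 6: 10011010111010
step 7: 11010111100111
step 8: 00111100010100

00111100010100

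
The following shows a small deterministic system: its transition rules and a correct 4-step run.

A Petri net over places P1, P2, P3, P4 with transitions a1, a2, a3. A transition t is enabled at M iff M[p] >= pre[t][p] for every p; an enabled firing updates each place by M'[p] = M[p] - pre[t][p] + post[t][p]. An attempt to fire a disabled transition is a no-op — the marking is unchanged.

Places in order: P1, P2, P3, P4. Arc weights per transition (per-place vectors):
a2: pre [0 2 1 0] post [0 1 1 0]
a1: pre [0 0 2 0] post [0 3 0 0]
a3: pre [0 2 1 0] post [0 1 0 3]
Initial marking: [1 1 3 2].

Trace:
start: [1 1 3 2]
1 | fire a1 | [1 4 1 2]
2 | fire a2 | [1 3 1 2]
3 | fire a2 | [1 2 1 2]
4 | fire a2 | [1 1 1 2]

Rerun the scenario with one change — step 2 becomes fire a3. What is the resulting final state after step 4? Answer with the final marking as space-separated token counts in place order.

(re-executing from step 2 with the substitution; state before step 2: [1 4 1 2])
2 | fire a3 | [1 3 0 5]
3 | fire a2 | [1 3 0 5]
4 | fire a2 | [1 3 0 5]

1 3 0 5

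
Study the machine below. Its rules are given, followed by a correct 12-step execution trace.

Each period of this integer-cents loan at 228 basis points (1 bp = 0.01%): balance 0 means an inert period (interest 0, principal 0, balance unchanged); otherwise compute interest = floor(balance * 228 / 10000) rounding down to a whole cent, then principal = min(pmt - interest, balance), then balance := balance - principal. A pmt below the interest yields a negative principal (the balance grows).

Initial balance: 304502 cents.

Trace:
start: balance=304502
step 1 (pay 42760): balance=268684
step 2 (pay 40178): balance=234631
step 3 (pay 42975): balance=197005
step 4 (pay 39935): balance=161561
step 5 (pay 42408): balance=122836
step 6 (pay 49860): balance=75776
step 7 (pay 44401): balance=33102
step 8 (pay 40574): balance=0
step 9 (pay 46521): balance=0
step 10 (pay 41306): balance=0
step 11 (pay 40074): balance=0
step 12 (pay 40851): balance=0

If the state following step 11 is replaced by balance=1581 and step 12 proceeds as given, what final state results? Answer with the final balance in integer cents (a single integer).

0

state after step 11 := balance=1581
step 12 (pay 40851): balance=0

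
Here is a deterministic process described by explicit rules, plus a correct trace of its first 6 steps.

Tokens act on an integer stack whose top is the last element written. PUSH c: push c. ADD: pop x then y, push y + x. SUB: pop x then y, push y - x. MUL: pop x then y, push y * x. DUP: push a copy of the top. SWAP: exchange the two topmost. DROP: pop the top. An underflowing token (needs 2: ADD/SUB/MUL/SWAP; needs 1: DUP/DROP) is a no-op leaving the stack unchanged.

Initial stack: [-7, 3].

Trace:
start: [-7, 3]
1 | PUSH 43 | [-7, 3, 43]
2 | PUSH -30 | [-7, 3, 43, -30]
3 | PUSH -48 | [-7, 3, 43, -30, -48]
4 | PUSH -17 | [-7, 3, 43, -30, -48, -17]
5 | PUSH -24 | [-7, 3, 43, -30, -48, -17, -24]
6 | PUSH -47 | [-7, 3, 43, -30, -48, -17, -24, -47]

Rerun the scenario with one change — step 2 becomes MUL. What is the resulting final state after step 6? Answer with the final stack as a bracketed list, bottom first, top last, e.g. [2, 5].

[-7, 129, -48, -17, -24, -47]

(re-executing from step 2 with the substitution; state before step 2: [-7, 3, 43])
2 | MUL | [-7, 129]
3 | PUSH -48 | [-7, 129, -48]
4 | PUSH -17 | [-7, 129, -48, -17]
5 | PUSH -24 | [-7, 129, -48, -17, -24]
6 | PUSH -47 | [-7, 129, -48, -17, -24, -47]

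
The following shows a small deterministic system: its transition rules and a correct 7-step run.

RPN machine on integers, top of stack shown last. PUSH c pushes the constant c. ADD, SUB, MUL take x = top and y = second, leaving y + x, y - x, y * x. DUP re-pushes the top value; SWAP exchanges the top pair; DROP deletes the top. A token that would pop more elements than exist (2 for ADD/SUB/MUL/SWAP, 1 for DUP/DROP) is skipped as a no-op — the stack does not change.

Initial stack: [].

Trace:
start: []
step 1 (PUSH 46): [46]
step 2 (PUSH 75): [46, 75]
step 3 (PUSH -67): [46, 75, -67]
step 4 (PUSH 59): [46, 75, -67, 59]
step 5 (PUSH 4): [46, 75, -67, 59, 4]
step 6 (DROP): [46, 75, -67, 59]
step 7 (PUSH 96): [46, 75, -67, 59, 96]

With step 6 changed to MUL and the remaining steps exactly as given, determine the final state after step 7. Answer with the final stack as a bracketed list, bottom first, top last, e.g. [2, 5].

[46, 75, -67, 236, 96]

(re-executing from step 6 with the substitution; state before step 6: [46, 75, -67, 59, 4])
step 6 (MUL): [46, 75, -67, 236]
step 7 (PUSH 96): [46, 75, -67, 236, 96]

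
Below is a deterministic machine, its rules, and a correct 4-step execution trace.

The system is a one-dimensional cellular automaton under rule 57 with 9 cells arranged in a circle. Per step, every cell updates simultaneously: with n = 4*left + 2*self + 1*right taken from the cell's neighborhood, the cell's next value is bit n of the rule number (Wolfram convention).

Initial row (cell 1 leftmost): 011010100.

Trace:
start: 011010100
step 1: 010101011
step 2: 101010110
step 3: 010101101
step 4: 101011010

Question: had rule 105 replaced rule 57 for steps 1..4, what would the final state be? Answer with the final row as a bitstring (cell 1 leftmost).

100011111

(re-executing steps 1..4 under rule 105; state before step 1: 011010100)
step 1: 011101001
step 2: 110110000
step 3: 111110110
step 4: 100011111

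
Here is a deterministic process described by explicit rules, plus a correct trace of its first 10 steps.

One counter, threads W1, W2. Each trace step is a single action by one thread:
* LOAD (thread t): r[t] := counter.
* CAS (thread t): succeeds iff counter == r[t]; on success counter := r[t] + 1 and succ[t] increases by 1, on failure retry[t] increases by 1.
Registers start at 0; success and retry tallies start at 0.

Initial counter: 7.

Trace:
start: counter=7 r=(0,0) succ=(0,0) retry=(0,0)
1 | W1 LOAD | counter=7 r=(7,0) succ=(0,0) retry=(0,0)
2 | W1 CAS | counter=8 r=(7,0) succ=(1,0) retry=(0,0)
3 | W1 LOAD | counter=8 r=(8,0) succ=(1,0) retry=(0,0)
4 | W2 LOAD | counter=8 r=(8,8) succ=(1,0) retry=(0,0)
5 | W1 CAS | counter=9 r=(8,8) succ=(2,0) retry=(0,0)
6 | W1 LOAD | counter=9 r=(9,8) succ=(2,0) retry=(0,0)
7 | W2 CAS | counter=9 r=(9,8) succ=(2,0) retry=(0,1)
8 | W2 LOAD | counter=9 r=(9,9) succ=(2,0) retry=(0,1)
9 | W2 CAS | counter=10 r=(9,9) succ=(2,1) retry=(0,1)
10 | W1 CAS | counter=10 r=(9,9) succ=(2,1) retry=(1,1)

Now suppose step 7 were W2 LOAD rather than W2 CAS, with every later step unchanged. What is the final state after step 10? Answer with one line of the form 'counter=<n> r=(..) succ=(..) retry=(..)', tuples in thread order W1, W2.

(re-executing from step 7 with the substitution; state before step 7: counter=9 r=(9,8) succ=(2,0) retry=(0,0))
7 | W2 LOAD | counter=9 r=(9,9) succ=(2,0) retry=(0,0)
8 | W2 LOAD | counter=9 r=(9,9) succ=(2,0) retry=(0,0)
9 | W2 CAS | counter=10 r=(9,9) succ=(2,1) retry=(0,0)
10 | W1 CAS | counter=10 r=(9,9) succ=(2,1) retry=(1,0)

counter=10 r=(9,9) succ=(2,1) retry=(1,0)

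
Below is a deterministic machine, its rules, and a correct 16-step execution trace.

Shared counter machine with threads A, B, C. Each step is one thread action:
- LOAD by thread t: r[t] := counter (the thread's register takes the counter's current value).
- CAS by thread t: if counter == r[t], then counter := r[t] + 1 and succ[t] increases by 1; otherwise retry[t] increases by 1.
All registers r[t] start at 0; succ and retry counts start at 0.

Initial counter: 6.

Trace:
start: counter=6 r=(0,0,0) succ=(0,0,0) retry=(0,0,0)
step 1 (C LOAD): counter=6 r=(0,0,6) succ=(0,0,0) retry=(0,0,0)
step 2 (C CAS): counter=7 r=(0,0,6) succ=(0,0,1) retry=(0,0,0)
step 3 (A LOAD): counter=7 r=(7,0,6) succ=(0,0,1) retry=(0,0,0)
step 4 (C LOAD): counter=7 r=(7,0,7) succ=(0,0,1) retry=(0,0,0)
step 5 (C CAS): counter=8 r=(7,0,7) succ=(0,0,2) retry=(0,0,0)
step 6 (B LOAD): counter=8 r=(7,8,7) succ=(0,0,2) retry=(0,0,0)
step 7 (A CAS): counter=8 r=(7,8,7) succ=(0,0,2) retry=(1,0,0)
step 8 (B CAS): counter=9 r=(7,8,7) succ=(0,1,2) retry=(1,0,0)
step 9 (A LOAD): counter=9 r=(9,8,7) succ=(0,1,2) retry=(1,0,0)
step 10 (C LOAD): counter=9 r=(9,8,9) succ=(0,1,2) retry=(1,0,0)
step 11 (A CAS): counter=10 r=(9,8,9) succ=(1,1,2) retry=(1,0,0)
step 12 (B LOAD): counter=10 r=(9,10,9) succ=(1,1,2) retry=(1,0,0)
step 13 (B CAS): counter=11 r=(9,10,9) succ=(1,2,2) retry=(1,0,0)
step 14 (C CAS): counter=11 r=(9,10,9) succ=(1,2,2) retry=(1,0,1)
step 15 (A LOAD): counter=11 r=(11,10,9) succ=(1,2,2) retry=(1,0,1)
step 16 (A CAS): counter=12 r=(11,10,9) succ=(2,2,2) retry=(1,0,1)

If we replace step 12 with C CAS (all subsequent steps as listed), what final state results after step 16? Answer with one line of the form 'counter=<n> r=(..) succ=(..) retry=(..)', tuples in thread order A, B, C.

(re-executing from step 12 with the substitution; state before step 12: counter=10 r=(9,8,9) succ=(1,1,2) retry=(1,0,0))
step 12 (C CAS): counter=10 r=(9,8,9) succ=(1,1,2) retry=(1,0,1)
step 13 (B CAS): counter=10 r=(9,8,9) succ=(1,1,2) retry=(1,1,1)
step 14 (C CAS): counter=10 r=(9,8,9) succ=(1,1,2) retry=(1,1,2)
step 15 (A LOAD): counter=10 r=(10,8,9) succ=(1,1,2) retry=(1,1,2)
step 16 (A CAS): counter=11 r=(10,8,9) succ=(2,1,2) retry=(1,1,2)

counter=11 r=(10,8,9) succ=(2,1,2) retry=(1,1,2)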